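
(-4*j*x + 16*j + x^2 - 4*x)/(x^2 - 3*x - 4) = (-4*j + x)/(x + 1)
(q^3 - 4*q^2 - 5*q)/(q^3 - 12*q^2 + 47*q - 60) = q*(q + 1)/(q^2 - 7*q + 12)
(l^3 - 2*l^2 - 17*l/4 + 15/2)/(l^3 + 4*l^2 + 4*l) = (l^2 - 4*l + 15/4)/(l*(l + 2))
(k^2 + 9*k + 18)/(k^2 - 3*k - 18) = (k + 6)/(k - 6)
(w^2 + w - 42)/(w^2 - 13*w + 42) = (w + 7)/(w - 7)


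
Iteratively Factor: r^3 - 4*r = (r + 2)*(r^2 - 2*r) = (r - 2)*(r + 2)*(r)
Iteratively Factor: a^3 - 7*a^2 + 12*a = (a - 4)*(a^2 - 3*a) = a*(a - 4)*(a - 3)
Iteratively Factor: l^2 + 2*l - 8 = (l - 2)*(l + 4)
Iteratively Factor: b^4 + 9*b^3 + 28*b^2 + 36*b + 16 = (b + 4)*(b^3 + 5*b^2 + 8*b + 4) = (b + 2)*(b + 4)*(b^2 + 3*b + 2) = (b + 1)*(b + 2)*(b + 4)*(b + 2)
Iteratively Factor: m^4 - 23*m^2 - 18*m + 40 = (m - 1)*(m^3 + m^2 - 22*m - 40) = (m - 1)*(m + 4)*(m^2 - 3*m - 10) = (m - 5)*(m - 1)*(m + 4)*(m + 2)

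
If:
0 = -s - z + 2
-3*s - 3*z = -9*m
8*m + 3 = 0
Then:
No Solution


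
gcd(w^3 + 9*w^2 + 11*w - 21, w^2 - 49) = w + 7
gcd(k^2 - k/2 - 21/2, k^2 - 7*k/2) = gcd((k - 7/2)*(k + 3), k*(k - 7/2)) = k - 7/2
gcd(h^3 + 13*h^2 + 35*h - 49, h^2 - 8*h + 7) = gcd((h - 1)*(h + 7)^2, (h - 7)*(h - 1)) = h - 1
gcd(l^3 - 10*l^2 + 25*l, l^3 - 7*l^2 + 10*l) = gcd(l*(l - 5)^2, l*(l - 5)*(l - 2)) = l^2 - 5*l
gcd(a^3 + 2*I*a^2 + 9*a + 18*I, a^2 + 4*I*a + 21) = a - 3*I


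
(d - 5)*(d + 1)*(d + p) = d^3 + d^2*p - 4*d^2 - 4*d*p - 5*d - 5*p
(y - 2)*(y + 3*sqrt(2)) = y^2 - 2*y + 3*sqrt(2)*y - 6*sqrt(2)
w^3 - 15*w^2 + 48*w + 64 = (w - 8)^2*(w + 1)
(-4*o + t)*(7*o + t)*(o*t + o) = -28*o^3*t - 28*o^3 + 3*o^2*t^2 + 3*o^2*t + o*t^3 + o*t^2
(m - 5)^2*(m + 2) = m^3 - 8*m^2 + 5*m + 50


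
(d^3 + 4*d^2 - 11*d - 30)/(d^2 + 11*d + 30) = (d^2 - d - 6)/(d + 6)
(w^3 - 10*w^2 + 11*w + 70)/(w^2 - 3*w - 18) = (-w^3 + 10*w^2 - 11*w - 70)/(-w^2 + 3*w + 18)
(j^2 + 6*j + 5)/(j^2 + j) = (j + 5)/j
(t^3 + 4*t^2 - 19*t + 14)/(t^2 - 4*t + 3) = (t^2 + 5*t - 14)/(t - 3)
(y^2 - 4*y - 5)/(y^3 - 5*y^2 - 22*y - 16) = (y - 5)/(y^2 - 6*y - 16)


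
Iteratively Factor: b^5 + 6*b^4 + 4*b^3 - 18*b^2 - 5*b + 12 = (b + 3)*(b^4 + 3*b^3 - 5*b^2 - 3*b + 4) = (b - 1)*(b + 3)*(b^3 + 4*b^2 - b - 4) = (b - 1)^2*(b + 3)*(b^2 + 5*b + 4) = (b - 1)^2*(b + 3)*(b + 4)*(b + 1)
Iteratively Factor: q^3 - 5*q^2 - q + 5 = (q - 1)*(q^2 - 4*q - 5) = (q - 5)*(q - 1)*(q + 1)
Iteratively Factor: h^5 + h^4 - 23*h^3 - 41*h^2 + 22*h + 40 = (h - 1)*(h^4 + 2*h^3 - 21*h^2 - 62*h - 40) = (h - 1)*(h + 4)*(h^3 - 2*h^2 - 13*h - 10) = (h - 1)*(h + 1)*(h + 4)*(h^2 - 3*h - 10) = (h - 5)*(h - 1)*(h + 1)*(h + 4)*(h + 2)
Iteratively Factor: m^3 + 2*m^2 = (m)*(m^2 + 2*m) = m^2*(m + 2)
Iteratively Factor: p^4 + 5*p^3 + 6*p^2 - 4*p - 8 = (p + 2)*(p^3 + 3*p^2 - 4) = (p + 2)^2*(p^2 + p - 2) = (p + 2)^3*(p - 1)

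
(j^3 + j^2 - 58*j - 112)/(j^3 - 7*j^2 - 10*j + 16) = (j + 7)/(j - 1)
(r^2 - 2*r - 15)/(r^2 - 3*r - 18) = (r - 5)/(r - 6)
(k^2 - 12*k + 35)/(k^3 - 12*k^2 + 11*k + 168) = (k - 5)/(k^2 - 5*k - 24)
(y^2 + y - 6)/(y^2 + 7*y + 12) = (y - 2)/(y + 4)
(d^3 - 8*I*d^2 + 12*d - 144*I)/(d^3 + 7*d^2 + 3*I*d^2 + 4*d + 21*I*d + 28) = (d^2 - 12*I*d - 36)/(d^2 + d*(7 - I) - 7*I)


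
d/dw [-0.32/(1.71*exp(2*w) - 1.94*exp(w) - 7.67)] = (1.0944*exp(w) - 0.6208)*exp(w)/(-1.71*exp(2*w) + 1.94*exp(w) + 7.67)^2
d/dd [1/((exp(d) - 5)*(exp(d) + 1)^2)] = ((5 - exp(d))*(exp(d) + 1) - 2*(exp(d) - 5)^2)*exp(d)/((exp(d) - 5)^3*(exp(d) + 1)^3)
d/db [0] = 0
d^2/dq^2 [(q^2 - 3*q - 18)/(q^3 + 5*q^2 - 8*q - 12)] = 2*(q^6 - 9*q^5 - 129*q^4 - 695*q^3 - 954*q^2 + 972*q - 1800)/(q^9 + 15*q^8 + 51*q^7 - 151*q^6 - 768*q^5 + 636*q^4 + 2800*q^3 - 144*q^2 - 3456*q - 1728)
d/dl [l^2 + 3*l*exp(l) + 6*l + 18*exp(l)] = 3*l*exp(l) + 2*l + 21*exp(l) + 6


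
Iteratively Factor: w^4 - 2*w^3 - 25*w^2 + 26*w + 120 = (w + 2)*(w^3 - 4*w^2 - 17*w + 60) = (w + 2)*(w + 4)*(w^2 - 8*w + 15) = (w - 3)*(w + 2)*(w + 4)*(w - 5)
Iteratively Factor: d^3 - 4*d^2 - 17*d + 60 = (d + 4)*(d^2 - 8*d + 15) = (d - 3)*(d + 4)*(d - 5)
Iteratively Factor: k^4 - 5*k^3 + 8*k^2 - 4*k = (k)*(k^3 - 5*k^2 + 8*k - 4) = k*(k - 1)*(k^2 - 4*k + 4) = k*(k - 2)*(k - 1)*(k - 2)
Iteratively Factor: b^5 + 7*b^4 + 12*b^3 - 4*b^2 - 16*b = (b + 4)*(b^4 + 3*b^3 - 4*b) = b*(b + 4)*(b^3 + 3*b^2 - 4) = b*(b - 1)*(b + 4)*(b^2 + 4*b + 4) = b*(b - 1)*(b + 2)*(b + 4)*(b + 2)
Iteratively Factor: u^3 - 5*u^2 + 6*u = (u - 2)*(u^2 - 3*u) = (u - 3)*(u - 2)*(u)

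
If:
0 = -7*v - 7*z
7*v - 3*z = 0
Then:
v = 0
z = 0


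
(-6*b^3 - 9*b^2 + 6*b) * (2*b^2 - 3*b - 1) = -12*b^5 + 45*b^3 - 9*b^2 - 6*b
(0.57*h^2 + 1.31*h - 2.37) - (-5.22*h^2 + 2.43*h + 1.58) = 5.79*h^2 - 1.12*h - 3.95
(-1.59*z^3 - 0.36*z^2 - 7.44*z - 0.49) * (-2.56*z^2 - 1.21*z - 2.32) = 4.0704*z^5 + 2.8455*z^4 + 23.1708*z^3 + 11.092*z^2 + 17.8537*z + 1.1368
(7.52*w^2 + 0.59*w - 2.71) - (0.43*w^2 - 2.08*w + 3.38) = 7.09*w^2 + 2.67*w - 6.09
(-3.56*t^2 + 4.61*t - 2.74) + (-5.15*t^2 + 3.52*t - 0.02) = -8.71*t^2 + 8.13*t - 2.76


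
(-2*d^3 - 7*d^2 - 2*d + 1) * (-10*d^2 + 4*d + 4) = 20*d^5 + 62*d^4 - 16*d^3 - 46*d^2 - 4*d + 4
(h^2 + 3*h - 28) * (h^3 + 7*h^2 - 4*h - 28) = h^5 + 10*h^4 - 11*h^3 - 236*h^2 + 28*h + 784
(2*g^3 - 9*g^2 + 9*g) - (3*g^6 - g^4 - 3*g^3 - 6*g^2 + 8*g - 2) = -3*g^6 + g^4 + 5*g^3 - 3*g^2 + g + 2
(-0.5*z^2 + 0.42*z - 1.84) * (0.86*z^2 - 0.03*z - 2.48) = -0.43*z^4 + 0.3762*z^3 - 0.355*z^2 - 0.9864*z + 4.5632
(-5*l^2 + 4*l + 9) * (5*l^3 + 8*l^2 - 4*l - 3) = -25*l^5 - 20*l^4 + 97*l^3 + 71*l^2 - 48*l - 27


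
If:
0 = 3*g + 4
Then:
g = -4/3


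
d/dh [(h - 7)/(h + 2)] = 9/(h + 2)^2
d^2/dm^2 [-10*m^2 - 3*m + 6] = -20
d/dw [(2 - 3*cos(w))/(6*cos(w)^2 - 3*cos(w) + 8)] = 6*(3*sin(w)^2 + 4*cos(w))*sin(w)/(6*sin(w)^2 + 3*cos(w) - 14)^2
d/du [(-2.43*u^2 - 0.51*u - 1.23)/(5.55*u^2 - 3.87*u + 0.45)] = (12.2346*u^2 + 11.466*u - 4.9896)/(30.8025*u^4 - 42.957*u^3 + 19.9719*u^2 - 3.483*u + 0.2025)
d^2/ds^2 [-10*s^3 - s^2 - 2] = -60*s - 2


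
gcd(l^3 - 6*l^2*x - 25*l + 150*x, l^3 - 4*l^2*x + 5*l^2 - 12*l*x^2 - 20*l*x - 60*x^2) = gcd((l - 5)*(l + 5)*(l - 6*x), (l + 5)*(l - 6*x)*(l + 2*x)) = -l^2 + 6*l*x - 5*l + 30*x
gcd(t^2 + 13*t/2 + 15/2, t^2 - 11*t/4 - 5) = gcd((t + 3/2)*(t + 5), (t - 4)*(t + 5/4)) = 1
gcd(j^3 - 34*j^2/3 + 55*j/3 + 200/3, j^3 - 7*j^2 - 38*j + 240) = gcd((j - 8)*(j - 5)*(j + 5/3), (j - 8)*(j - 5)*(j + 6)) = j^2 - 13*j + 40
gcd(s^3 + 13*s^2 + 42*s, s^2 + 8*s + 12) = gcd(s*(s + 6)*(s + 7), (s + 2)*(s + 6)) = s + 6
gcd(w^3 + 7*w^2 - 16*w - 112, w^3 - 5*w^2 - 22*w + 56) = w + 4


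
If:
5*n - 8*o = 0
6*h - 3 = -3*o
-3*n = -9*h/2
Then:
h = 16/47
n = 24/47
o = 15/47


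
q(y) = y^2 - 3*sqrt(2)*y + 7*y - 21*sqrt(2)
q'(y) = 2*y - 3*sqrt(2) + 7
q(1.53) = -23.14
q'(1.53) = 5.82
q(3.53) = -7.50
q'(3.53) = 9.82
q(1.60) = -22.73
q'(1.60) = 5.96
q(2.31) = -17.99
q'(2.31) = 7.38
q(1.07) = -25.60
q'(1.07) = 4.90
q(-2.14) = -31.02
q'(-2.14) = -1.52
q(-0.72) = -31.17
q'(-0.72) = 1.32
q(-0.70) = -31.14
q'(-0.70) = 1.36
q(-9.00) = 26.49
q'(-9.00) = -15.24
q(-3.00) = -28.97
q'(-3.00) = -3.24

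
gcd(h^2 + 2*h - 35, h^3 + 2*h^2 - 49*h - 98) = h + 7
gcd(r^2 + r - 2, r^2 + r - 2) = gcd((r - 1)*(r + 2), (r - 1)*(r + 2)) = r^2 + r - 2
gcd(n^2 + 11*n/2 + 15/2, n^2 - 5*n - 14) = 1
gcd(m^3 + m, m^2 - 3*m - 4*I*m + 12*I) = 1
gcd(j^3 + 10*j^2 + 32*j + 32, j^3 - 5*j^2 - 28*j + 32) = j + 4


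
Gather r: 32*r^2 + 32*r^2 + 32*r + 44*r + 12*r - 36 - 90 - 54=64*r^2 + 88*r - 180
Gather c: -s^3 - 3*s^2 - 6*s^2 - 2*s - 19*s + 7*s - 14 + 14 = -s^3 - 9*s^2 - 14*s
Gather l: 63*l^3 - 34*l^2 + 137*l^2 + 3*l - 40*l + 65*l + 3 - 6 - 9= 63*l^3 + 103*l^2 + 28*l - 12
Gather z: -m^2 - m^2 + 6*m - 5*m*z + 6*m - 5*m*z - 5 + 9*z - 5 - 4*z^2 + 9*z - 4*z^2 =-2*m^2 + 12*m - 8*z^2 + z*(18 - 10*m) - 10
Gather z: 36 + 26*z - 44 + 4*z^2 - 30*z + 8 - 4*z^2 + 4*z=0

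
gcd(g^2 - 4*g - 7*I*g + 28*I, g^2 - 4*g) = g - 4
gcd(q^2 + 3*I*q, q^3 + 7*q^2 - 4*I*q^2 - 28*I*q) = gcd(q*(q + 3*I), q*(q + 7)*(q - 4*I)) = q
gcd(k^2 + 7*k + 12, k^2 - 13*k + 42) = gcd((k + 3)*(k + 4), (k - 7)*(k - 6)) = 1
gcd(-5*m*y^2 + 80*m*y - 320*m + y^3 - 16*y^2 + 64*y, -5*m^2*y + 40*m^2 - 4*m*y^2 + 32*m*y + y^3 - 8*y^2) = -5*m*y + 40*m + y^2 - 8*y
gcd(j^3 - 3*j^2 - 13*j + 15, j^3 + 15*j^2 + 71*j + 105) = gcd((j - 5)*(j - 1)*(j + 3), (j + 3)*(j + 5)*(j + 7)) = j + 3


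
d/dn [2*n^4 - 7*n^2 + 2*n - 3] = 8*n^3 - 14*n + 2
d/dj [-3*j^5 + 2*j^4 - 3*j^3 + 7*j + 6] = -15*j^4 + 8*j^3 - 9*j^2 + 7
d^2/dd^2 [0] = 0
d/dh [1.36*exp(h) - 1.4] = 1.36*exp(h)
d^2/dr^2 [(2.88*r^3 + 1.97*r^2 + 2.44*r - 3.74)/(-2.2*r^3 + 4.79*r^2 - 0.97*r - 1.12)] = (2.8421709430404e-14*r^7 - 79.7684800000002*r^6 - 33.98208*r^5 + 481.87524*r^4 - 718.817342*r^3 + 552.713556*r^2 - 259.771836*r + 47.525932)/(10.648*r^9 - 69.5508*r^8 + 165.51546*r^7 - 154.970999*r^6 + 2.16191099999999*r^5 + 77.911923*r^4 - 22.031423*r^3 - 14.864304*r^2 + 3.650304*r + 1.404928)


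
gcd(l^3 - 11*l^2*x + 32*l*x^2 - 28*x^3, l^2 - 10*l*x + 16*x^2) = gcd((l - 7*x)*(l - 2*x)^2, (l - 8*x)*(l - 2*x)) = -l + 2*x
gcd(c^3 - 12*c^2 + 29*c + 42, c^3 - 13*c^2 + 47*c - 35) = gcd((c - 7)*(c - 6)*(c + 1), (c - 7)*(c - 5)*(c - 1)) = c - 7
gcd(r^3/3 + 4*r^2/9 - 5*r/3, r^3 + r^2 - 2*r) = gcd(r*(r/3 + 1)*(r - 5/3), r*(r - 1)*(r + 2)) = r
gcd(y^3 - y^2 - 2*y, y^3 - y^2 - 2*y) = y^3 - y^2 - 2*y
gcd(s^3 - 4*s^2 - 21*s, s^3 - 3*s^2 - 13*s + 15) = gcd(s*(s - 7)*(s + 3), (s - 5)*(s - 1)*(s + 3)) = s + 3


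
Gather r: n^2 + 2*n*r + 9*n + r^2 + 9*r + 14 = n^2 + 9*n + r^2 + r*(2*n + 9) + 14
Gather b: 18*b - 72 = 18*b - 72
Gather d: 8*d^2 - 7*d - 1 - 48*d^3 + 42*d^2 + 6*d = -48*d^3 + 50*d^2 - d - 1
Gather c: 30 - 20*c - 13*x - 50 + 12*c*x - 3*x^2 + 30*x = c*(12*x - 20) - 3*x^2 + 17*x - 20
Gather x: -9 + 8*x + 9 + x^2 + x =x^2 + 9*x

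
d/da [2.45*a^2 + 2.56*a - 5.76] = 4.9*a + 2.56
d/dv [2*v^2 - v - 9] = 4*v - 1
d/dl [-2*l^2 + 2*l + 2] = 2 - 4*l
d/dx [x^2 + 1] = 2*x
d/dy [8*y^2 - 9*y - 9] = 16*y - 9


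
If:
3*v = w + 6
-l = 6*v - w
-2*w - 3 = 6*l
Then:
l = 21/4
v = -15/4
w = -69/4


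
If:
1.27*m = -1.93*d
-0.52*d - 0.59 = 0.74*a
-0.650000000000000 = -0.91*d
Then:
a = -1.30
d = 0.71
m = -1.09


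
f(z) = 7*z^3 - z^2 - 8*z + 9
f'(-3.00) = 187.00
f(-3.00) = -165.00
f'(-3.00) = 187.00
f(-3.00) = -165.00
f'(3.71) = 273.63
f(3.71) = 323.01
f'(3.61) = 258.45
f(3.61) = 296.41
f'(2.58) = 126.62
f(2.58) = 101.92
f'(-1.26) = 27.86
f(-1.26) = 3.49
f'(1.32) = 25.95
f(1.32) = 12.80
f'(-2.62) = 141.39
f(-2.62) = -102.80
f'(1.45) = 33.25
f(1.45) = 16.64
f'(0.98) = 10.21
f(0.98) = 6.79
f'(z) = 21*z^2 - 2*z - 8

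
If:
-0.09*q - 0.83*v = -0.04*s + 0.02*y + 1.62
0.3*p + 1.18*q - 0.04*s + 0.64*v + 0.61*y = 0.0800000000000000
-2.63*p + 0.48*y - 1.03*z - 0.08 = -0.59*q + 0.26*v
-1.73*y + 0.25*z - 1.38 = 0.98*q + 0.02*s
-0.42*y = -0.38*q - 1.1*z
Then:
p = 0.669272880112345 - 0.133970823780971*z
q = 0.176473018003612 - 1.23567327679613*z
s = -56.793484179159*z - 91.4582924102216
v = -2.63921677407724*z - 6.38241878229801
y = 1.50105751147017*z + 0.15966606390803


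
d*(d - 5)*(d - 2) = d^3 - 7*d^2 + 10*d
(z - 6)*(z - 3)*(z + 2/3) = z^3 - 25*z^2/3 + 12*z + 12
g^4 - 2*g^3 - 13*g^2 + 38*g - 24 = (g - 3)*(g - 2)*(g - 1)*(g + 4)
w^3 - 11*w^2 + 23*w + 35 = (w - 7)*(w - 5)*(w + 1)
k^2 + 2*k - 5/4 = (k - 1/2)*(k + 5/2)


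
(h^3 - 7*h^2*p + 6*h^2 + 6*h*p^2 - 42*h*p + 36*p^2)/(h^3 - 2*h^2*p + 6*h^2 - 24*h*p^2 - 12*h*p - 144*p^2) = (h - p)/(h + 4*p)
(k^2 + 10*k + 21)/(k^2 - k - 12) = (k + 7)/(k - 4)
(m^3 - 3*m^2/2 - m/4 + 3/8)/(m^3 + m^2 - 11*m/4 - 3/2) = (m - 1/2)/(m + 2)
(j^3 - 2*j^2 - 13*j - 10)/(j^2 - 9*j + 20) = (j^2 + 3*j + 2)/(j - 4)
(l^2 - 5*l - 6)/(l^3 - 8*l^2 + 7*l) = (l^2 - 5*l - 6)/(l*(l^2 - 8*l + 7))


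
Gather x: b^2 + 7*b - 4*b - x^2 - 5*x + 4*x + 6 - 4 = b^2 + 3*b - x^2 - x + 2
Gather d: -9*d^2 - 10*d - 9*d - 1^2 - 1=-9*d^2 - 19*d - 2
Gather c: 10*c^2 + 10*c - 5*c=10*c^2 + 5*c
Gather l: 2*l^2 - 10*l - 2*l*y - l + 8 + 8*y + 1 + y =2*l^2 + l*(-2*y - 11) + 9*y + 9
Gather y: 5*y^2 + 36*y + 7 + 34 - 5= 5*y^2 + 36*y + 36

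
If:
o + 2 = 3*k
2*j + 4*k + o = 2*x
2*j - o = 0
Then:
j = 3*x/10 - 2/5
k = x/5 + 2/5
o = 3*x/5 - 4/5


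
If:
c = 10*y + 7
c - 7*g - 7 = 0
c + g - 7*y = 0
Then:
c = -273/31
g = -70/31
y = -49/31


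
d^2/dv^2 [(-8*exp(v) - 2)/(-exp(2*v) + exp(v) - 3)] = 2*(4*exp(4*v) + 8*exp(3*v) - 75*exp(2*v) + exp(v) + 39)*exp(v)/(exp(6*v) - 3*exp(5*v) + 12*exp(4*v) - 19*exp(3*v) + 36*exp(2*v) - 27*exp(v) + 27)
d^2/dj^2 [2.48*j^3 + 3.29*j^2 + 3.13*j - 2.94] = 14.88*j + 6.58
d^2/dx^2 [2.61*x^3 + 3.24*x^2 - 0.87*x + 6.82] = 15.66*x + 6.48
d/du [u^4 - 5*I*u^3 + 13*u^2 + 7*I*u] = 4*u^3 - 15*I*u^2 + 26*u + 7*I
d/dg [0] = 0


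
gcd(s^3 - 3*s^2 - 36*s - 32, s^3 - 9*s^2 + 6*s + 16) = s^2 - 7*s - 8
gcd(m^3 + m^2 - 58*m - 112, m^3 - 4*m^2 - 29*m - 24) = m - 8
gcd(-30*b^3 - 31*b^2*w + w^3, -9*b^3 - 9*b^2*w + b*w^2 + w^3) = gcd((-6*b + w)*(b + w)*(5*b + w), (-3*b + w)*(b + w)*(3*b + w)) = b + w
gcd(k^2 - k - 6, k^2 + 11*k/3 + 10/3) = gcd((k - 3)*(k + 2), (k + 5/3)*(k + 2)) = k + 2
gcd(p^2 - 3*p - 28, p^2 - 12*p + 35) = p - 7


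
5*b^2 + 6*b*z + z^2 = (b + z)*(5*b + z)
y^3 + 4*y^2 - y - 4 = (y - 1)*(y + 1)*(y + 4)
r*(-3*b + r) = -3*b*r + r^2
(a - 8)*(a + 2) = a^2 - 6*a - 16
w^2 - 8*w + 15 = (w - 5)*(w - 3)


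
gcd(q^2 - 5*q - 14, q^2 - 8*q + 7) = q - 7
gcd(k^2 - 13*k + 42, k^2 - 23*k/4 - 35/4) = k - 7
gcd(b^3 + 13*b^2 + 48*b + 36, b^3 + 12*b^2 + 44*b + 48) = b + 6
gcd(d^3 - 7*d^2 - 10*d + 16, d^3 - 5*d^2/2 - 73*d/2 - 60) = d - 8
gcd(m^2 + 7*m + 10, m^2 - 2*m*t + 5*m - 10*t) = m + 5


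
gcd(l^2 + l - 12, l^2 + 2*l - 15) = l - 3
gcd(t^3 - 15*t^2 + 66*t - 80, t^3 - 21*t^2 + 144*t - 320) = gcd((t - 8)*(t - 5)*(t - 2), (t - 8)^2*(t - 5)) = t^2 - 13*t + 40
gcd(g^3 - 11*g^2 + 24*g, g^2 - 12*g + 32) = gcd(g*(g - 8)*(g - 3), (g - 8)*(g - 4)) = g - 8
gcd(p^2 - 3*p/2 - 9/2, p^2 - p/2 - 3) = p + 3/2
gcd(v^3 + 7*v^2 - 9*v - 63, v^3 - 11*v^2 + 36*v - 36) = v - 3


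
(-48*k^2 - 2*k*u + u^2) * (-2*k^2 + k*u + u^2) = 96*k^4 - 44*k^3*u - 52*k^2*u^2 - k*u^3 + u^4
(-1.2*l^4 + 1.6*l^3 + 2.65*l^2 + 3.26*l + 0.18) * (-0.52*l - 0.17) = 0.624*l^5 - 0.628*l^4 - 1.65*l^3 - 2.1457*l^2 - 0.6478*l - 0.0306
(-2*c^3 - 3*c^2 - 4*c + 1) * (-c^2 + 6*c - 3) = 2*c^5 - 9*c^4 - 8*c^3 - 16*c^2 + 18*c - 3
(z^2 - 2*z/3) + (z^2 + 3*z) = 2*z^2 + 7*z/3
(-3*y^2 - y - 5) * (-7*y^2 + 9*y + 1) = 21*y^4 - 20*y^3 + 23*y^2 - 46*y - 5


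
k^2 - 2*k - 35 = (k - 7)*(k + 5)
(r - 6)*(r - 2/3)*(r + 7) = r^3 + r^2/3 - 128*r/3 + 28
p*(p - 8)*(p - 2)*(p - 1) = p^4 - 11*p^3 + 26*p^2 - 16*p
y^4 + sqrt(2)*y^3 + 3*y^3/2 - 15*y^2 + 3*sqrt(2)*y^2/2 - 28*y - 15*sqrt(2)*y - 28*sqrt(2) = (y - 4)*(y + 2)*(y + 7/2)*(y + sqrt(2))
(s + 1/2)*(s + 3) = s^2 + 7*s/2 + 3/2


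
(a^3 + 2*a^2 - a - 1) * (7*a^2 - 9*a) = 7*a^5 + 5*a^4 - 25*a^3 + 2*a^2 + 9*a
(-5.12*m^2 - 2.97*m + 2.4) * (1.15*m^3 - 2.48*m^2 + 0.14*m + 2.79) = -5.888*m^5 + 9.2821*m^4 + 9.4088*m^3 - 20.6526*m^2 - 7.9503*m + 6.696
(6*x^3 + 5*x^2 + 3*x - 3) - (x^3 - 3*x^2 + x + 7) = 5*x^3 + 8*x^2 + 2*x - 10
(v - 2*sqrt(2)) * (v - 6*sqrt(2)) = v^2 - 8*sqrt(2)*v + 24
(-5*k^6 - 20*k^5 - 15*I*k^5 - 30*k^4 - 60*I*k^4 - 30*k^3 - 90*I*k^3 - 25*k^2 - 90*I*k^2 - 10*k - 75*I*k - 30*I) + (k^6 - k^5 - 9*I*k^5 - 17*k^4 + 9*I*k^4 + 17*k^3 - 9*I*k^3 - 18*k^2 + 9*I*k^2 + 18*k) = -4*k^6 - 21*k^5 - 24*I*k^5 - 47*k^4 - 51*I*k^4 - 13*k^3 - 99*I*k^3 - 43*k^2 - 81*I*k^2 + 8*k - 75*I*k - 30*I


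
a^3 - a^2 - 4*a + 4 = (a - 2)*(a - 1)*(a + 2)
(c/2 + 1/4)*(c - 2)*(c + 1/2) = c^3/2 - c^2/2 - 7*c/8 - 1/4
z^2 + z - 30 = (z - 5)*(z + 6)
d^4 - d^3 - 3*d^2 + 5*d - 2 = (d - 1)^3*(d + 2)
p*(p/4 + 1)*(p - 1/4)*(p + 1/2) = p^4/4 + 17*p^3/16 + 7*p^2/32 - p/8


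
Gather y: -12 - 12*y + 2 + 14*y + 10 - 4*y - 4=-2*y - 4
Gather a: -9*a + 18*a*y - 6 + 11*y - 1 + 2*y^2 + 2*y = a*(18*y - 9) + 2*y^2 + 13*y - 7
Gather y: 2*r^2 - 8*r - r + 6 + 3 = 2*r^2 - 9*r + 9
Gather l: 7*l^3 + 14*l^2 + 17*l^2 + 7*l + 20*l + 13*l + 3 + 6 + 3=7*l^3 + 31*l^2 + 40*l + 12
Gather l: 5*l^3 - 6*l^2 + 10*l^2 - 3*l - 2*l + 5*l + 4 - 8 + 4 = 5*l^3 + 4*l^2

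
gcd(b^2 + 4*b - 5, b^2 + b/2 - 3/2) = b - 1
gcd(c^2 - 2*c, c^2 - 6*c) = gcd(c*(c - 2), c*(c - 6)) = c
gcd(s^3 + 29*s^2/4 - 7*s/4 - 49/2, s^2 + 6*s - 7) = s + 7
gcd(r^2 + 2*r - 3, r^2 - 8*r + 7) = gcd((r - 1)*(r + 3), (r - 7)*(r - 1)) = r - 1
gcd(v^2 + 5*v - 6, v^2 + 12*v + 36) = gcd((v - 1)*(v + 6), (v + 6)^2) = v + 6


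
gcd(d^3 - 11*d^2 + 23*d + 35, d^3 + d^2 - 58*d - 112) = 1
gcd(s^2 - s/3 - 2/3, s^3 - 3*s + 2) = s - 1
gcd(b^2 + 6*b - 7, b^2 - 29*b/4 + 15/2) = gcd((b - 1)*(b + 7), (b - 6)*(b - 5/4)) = 1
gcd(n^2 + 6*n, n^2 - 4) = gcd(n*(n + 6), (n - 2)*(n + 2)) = 1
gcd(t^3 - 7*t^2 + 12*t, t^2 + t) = t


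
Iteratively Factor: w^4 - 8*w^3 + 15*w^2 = (w - 3)*(w^3 - 5*w^2) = w*(w - 3)*(w^2 - 5*w) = w^2*(w - 3)*(w - 5)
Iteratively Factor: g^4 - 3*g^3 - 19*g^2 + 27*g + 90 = (g - 3)*(g^3 - 19*g - 30) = (g - 3)*(g + 3)*(g^2 - 3*g - 10) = (g - 5)*(g - 3)*(g + 3)*(g + 2)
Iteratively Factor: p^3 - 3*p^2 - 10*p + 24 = (p - 2)*(p^2 - p - 12) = (p - 4)*(p - 2)*(p + 3)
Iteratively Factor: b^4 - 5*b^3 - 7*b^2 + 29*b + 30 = (b - 5)*(b^3 - 7*b - 6) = (b - 5)*(b + 2)*(b^2 - 2*b - 3) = (b - 5)*(b + 1)*(b + 2)*(b - 3)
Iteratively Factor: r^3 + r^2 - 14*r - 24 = (r + 2)*(r^2 - r - 12) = (r + 2)*(r + 3)*(r - 4)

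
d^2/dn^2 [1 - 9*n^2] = -18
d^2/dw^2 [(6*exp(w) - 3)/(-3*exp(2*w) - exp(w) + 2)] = (-54*exp(4*w) + 126*exp(3*w) - 189*exp(2*w) + 63*exp(w) - 18)*exp(w)/(27*exp(6*w) + 27*exp(5*w) - 45*exp(4*w) - 35*exp(3*w) + 30*exp(2*w) + 12*exp(w) - 8)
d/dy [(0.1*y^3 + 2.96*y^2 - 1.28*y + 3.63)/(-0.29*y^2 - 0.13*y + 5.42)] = (-0.029*y^4 - 0.026*y^3 + 0.87*y^2 + 34.1918*y - 6.4657)/(0.0841*y^4 + 0.0754*y^3 - 3.1267*y^2 - 1.4092*y + 29.3764)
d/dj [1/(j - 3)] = -1/(j - 3)^2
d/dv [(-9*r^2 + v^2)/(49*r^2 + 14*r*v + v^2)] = 2*r*(9*r + 7*v)/(343*r^3 + 147*r^2*v + 21*r*v^2 + v^3)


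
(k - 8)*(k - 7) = k^2 - 15*k + 56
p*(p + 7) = p^2 + 7*p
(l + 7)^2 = l^2 + 14*l + 49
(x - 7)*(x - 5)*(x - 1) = x^3 - 13*x^2 + 47*x - 35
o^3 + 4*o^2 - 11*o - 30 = (o - 3)*(o + 2)*(o + 5)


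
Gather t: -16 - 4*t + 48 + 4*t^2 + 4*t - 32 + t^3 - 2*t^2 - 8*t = t^3 + 2*t^2 - 8*t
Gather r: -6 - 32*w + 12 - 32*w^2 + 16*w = -32*w^2 - 16*w + 6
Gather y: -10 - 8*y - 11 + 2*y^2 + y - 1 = 2*y^2 - 7*y - 22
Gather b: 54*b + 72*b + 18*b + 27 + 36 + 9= 144*b + 72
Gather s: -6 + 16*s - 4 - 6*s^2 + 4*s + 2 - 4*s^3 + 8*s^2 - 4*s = -4*s^3 + 2*s^2 + 16*s - 8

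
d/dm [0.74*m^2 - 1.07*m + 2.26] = 1.48*m - 1.07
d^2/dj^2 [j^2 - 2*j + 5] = 2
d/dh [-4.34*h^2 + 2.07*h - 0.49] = 2.07 - 8.68*h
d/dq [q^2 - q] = 2*q - 1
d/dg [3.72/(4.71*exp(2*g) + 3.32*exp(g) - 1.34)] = (-35.0424*exp(g) - 12.3504)*exp(g)/(4.71*exp(2*g) + 3.32*exp(g) - 1.34)^2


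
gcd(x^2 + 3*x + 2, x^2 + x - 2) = x + 2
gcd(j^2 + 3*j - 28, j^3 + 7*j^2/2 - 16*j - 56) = j - 4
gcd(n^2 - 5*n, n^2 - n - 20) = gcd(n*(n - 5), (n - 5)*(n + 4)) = n - 5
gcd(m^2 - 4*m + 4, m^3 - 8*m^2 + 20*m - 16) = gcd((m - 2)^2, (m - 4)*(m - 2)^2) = m^2 - 4*m + 4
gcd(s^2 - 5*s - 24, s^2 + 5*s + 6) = s + 3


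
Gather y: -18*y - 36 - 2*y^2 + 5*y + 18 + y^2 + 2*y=-y^2 - 11*y - 18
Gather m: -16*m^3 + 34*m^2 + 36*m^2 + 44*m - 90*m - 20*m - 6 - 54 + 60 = -16*m^3 + 70*m^2 - 66*m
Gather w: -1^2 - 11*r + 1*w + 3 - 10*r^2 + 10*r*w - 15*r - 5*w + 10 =-10*r^2 - 26*r + w*(10*r - 4) + 12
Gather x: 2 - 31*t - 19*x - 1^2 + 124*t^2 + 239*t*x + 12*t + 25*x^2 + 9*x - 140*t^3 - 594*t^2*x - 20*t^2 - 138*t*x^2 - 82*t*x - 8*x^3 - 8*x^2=-140*t^3 + 104*t^2 - 19*t - 8*x^3 + x^2*(17 - 138*t) + x*(-594*t^2 + 157*t - 10) + 1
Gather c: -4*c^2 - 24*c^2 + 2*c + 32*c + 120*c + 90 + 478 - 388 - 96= -28*c^2 + 154*c + 84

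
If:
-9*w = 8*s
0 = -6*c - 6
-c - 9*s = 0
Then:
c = -1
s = 1/9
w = -8/81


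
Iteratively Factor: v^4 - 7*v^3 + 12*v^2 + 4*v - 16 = (v - 2)*(v^3 - 5*v^2 + 2*v + 8) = (v - 2)*(v + 1)*(v^2 - 6*v + 8) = (v - 2)^2*(v + 1)*(v - 4)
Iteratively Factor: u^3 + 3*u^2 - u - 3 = (u - 1)*(u^2 + 4*u + 3) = (u - 1)*(u + 1)*(u + 3)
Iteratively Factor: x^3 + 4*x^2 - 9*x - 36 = (x - 3)*(x^2 + 7*x + 12) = (x - 3)*(x + 3)*(x + 4)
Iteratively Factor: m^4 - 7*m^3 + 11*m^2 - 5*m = (m)*(m^3 - 7*m^2 + 11*m - 5) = m*(m - 5)*(m^2 - 2*m + 1) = m*(m - 5)*(m - 1)*(m - 1)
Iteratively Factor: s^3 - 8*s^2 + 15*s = (s - 5)*(s^2 - 3*s) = s*(s - 5)*(s - 3)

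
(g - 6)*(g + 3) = g^2 - 3*g - 18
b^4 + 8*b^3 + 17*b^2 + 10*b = b*(b + 1)*(b + 2)*(b + 5)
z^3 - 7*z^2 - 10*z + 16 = (z - 8)*(z - 1)*(z + 2)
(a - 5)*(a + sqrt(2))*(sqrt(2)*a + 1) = sqrt(2)*a^3 - 5*sqrt(2)*a^2 + 3*a^2 - 15*a + sqrt(2)*a - 5*sqrt(2)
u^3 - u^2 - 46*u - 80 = (u - 8)*(u + 2)*(u + 5)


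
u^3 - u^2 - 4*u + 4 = (u - 2)*(u - 1)*(u + 2)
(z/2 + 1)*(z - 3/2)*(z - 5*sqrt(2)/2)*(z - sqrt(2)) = z^4/2 - 7*sqrt(2)*z^3/4 + z^3/4 - 7*sqrt(2)*z^2/8 + z^2 + 5*z/4 + 21*sqrt(2)*z/4 - 15/2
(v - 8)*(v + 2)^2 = v^3 - 4*v^2 - 28*v - 32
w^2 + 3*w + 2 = (w + 1)*(w + 2)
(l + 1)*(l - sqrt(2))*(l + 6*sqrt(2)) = l^3 + l^2 + 5*sqrt(2)*l^2 - 12*l + 5*sqrt(2)*l - 12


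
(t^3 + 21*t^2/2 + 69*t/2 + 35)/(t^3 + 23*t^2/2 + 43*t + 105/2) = (t + 2)/(t + 3)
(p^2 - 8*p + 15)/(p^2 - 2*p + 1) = (p^2 - 8*p + 15)/(p^2 - 2*p + 1)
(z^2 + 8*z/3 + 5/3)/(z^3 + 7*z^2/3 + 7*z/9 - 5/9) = 3/(3*z - 1)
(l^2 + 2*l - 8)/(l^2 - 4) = (l + 4)/(l + 2)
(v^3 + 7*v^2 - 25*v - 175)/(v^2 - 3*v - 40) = (v^2 + 2*v - 35)/(v - 8)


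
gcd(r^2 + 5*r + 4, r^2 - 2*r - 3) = r + 1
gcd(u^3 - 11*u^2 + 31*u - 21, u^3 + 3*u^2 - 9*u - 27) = u - 3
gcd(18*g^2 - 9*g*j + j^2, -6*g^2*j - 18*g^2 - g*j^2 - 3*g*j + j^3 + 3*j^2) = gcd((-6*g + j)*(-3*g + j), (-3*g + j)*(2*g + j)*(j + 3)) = 3*g - j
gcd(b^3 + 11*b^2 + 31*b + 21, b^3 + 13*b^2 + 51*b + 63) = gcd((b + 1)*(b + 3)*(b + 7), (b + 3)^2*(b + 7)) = b^2 + 10*b + 21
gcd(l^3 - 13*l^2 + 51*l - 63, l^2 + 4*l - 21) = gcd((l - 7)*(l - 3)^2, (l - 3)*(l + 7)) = l - 3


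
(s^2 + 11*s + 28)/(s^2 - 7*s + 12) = (s^2 + 11*s + 28)/(s^2 - 7*s + 12)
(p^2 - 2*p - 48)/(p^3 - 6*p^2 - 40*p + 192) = 1/(p - 4)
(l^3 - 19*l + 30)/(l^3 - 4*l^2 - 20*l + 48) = (l^2 + 2*l - 15)/(l^2 - 2*l - 24)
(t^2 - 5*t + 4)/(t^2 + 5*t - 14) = (t^2 - 5*t + 4)/(t^2 + 5*t - 14)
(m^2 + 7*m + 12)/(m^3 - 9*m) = (m + 4)/(m*(m - 3))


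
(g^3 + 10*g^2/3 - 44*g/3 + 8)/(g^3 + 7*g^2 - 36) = (g - 2/3)/(g + 3)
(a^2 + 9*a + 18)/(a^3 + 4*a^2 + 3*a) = (a + 6)/(a*(a + 1))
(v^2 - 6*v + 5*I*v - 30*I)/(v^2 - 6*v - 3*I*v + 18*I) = (v + 5*I)/(v - 3*I)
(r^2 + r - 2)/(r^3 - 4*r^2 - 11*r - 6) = (-r^2 - r + 2)/(-r^3 + 4*r^2 + 11*r + 6)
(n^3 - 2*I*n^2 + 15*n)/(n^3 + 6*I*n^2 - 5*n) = (n^2 - 2*I*n + 15)/(n^2 + 6*I*n - 5)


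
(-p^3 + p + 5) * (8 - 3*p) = 3*p^4 - 8*p^3 - 3*p^2 - 7*p + 40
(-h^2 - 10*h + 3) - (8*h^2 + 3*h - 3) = -9*h^2 - 13*h + 6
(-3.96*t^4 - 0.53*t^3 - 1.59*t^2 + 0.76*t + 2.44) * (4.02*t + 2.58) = -15.9192*t^5 - 12.3474*t^4 - 7.7592*t^3 - 1.047*t^2 + 11.7696*t + 6.2952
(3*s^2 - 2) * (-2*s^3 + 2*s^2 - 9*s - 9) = -6*s^5 + 6*s^4 - 23*s^3 - 31*s^2 + 18*s + 18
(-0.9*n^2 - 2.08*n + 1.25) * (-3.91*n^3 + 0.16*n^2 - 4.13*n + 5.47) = 3.519*n^5 + 7.9888*n^4 - 1.5033*n^3 + 3.8674*n^2 - 16.5401*n + 6.8375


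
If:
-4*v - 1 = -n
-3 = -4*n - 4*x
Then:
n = 3/4 - x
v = -x/4 - 1/16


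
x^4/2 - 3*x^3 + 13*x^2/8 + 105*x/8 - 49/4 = (x/2 + 1)*(x - 7/2)^2*(x - 1)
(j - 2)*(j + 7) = j^2 + 5*j - 14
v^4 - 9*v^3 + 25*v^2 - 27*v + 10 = (v - 5)*(v - 2)*(v - 1)^2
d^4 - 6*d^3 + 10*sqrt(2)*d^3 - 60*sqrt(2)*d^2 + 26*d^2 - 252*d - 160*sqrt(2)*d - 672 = (d - 8)*(d + 2)*(d + 3*sqrt(2))*(d + 7*sqrt(2))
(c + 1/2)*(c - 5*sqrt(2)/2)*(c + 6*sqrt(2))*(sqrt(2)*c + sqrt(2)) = sqrt(2)*c^4 + 3*sqrt(2)*c^3/2 + 7*c^3 - 59*sqrt(2)*c^2/2 + 21*c^2/2 - 45*sqrt(2)*c + 7*c/2 - 15*sqrt(2)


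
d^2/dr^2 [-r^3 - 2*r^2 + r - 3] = -6*r - 4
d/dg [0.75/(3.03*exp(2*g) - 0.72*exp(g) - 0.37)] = (0.54 - 4.545*exp(g))*exp(g)/(-3.03*exp(2*g) + 0.72*exp(g) + 0.37)^2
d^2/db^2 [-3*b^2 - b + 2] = -6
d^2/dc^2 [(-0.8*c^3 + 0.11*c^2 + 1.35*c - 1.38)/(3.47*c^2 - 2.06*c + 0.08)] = (1.4210854715202e-14*c^5 + 1.4210854715202e-14*c^4 + 27.737434*c^3 - 99.090828*c^2 + 56.907816*c - 10.499792)/(41.781923*c^6 - 74.412762*c^5 + 47.065692*c^4 - 12.172952*c^3 + 1.085088*c^2 - 0.039552*c + 0.000512)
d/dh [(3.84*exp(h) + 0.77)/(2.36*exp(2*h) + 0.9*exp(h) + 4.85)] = (-9.0624*exp(2*h) - 3.6344*exp(h) + 17.931)*exp(h)/(5.5696*exp(4*h) + 4.248*exp(3*h) + 23.702*exp(2*h) + 8.73*exp(h) + 23.5225)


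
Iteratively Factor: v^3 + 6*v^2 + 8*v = (v + 2)*(v^2 + 4*v) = (v + 2)*(v + 4)*(v)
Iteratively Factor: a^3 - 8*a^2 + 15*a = (a)*(a^2 - 8*a + 15) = a*(a - 3)*(a - 5)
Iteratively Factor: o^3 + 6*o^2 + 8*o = (o)*(o^2 + 6*o + 8) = o*(o + 2)*(o + 4)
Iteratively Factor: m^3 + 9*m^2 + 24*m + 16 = (m + 1)*(m^2 + 8*m + 16) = (m + 1)*(m + 4)*(m + 4)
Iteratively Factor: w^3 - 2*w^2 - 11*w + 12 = (w - 4)*(w^2 + 2*w - 3) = (w - 4)*(w + 3)*(w - 1)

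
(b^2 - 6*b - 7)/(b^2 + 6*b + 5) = (b - 7)/(b + 5)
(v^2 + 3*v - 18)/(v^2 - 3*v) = (v + 6)/v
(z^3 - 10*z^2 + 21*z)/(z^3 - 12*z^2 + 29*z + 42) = z*(z - 3)/(z^2 - 5*z - 6)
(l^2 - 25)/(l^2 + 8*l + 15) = (l - 5)/(l + 3)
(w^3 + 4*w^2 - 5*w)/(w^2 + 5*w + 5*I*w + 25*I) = w*(w - 1)/(w + 5*I)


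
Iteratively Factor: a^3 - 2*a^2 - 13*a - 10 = (a + 2)*(a^2 - 4*a - 5) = (a - 5)*(a + 2)*(a + 1)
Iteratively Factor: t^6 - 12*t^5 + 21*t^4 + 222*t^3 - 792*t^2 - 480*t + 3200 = (t + 4)*(t^5 - 16*t^4 + 85*t^3 - 118*t^2 - 320*t + 800) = (t - 4)*(t + 4)*(t^4 - 12*t^3 + 37*t^2 + 30*t - 200) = (t - 4)^2*(t + 4)*(t^3 - 8*t^2 + 5*t + 50) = (t - 4)^2*(t + 2)*(t + 4)*(t^2 - 10*t + 25) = (t - 5)*(t - 4)^2*(t + 2)*(t + 4)*(t - 5)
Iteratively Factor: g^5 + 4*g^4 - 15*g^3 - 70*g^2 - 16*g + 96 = (g - 4)*(g^4 + 8*g^3 + 17*g^2 - 2*g - 24) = (g - 4)*(g - 1)*(g^3 + 9*g^2 + 26*g + 24) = (g - 4)*(g - 1)*(g + 3)*(g^2 + 6*g + 8) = (g - 4)*(g - 1)*(g + 3)*(g + 4)*(g + 2)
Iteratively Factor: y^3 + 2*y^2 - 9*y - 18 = (y + 3)*(y^2 - y - 6) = (y - 3)*(y + 3)*(y + 2)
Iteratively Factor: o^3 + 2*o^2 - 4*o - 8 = (o + 2)*(o^2 - 4) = (o - 2)*(o + 2)*(o + 2)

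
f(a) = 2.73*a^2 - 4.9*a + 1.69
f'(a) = 5.46*a - 4.9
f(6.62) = 88.89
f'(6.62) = 31.25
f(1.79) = 1.67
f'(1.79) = 4.87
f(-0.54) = 5.13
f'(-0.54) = -7.85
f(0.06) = 1.41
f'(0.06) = -4.57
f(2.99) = 11.45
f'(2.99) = 11.43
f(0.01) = 1.64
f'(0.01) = -4.85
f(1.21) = -0.24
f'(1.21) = 1.71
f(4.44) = 33.75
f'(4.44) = 19.34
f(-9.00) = 266.92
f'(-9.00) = -54.04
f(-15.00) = 689.44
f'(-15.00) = -86.80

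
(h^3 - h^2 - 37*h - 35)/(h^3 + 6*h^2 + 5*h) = (h - 7)/h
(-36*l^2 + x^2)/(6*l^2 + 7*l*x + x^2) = (-6*l + x)/(l + x)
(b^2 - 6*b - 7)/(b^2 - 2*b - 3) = (b - 7)/(b - 3)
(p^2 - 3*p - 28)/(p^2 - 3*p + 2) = (p^2 - 3*p - 28)/(p^2 - 3*p + 2)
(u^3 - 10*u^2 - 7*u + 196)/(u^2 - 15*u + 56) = (u^2 - 3*u - 28)/(u - 8)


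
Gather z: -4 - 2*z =-2*z - 4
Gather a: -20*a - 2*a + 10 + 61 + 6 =77 - 22*a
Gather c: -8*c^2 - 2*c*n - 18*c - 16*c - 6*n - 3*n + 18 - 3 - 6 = -8*c^2 + c*(-2*n - 34) - 9*n + 9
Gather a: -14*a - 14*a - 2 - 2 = -28*a - 4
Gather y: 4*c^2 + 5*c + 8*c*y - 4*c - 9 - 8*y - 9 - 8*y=4*c^2 + c + y*(8*c - 16) - 18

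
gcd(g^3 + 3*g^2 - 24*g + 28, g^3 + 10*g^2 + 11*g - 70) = g^2 + 5*g - 14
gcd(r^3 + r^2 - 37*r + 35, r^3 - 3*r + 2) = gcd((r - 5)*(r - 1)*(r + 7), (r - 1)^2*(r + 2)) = r - 1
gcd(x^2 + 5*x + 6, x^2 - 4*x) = 1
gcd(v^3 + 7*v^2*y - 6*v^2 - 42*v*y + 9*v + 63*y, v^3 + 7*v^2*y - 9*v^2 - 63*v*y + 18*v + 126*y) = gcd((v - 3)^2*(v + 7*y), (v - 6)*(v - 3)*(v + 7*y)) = v^2 + 7*v*y - 3*v - 21*y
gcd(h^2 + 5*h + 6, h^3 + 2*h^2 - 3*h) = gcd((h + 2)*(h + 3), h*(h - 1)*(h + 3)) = h + 3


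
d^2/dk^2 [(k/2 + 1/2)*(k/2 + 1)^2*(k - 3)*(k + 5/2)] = 5*k^3/2 + 27*k^2/4 - 3*k/2 - 75/8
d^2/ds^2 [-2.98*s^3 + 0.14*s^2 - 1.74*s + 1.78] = 0.28 - 17.88*s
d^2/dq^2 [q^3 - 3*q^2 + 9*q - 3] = 6*q - 6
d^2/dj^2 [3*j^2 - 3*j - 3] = 6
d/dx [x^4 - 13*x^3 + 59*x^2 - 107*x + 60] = 4*x^3 - 39*x^2 + 118*x - 107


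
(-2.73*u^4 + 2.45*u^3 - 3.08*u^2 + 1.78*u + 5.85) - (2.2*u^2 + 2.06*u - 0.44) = -2.73*u^4 + 2.45*u^3 - 5.28*u^2 - 0.28*u + 6.29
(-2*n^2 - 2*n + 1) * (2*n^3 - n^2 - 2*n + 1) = -4*n^5 - 2*n^4 + 8*n^3 + n^2 - 4*n + 1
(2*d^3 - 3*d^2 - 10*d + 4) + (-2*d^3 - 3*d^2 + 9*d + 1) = -6*d^2 - d + 5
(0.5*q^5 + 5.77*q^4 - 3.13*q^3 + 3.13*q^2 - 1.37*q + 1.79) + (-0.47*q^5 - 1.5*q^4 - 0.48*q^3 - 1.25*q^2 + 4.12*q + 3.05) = 0.03*q^5 + 4.27*q^4 - 3.61*q^3 + 1.88*q^2 + 2.75*q + 4.84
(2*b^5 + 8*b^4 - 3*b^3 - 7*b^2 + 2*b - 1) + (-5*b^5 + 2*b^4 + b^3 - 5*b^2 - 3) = -3*b^5 + 10*b^4 - 2*b^3 - 12*b^2 + 2*b - 4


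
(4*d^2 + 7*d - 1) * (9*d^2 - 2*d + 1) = 36*d^4 + 55*d^3 - 19*d^2 + 9*d - 1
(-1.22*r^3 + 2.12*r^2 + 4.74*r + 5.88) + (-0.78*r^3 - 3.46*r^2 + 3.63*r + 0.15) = -2.0*r^3 - 1.34*r^2 + 8.37*r + 6.03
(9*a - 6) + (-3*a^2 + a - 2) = -3*a^2 + 10*a - 8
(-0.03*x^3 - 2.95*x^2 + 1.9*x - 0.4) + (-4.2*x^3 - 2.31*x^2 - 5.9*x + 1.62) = -4.23*x^3 - 5.26*x^2 - 4.0*x + 1.22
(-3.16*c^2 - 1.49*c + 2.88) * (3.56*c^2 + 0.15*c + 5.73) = -11.2496*c^4 - 5.7784*c^3 - 8.0775*c^2 - 8.1057*c + 16.5024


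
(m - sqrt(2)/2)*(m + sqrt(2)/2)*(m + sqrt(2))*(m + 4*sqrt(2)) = m^4 + 5*sqrt(2)*m^3 + 15*m^2/2 - 5*sqrt(2)*m/2 - 4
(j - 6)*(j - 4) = j^2 - 10*j + 24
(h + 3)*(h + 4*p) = h^2 + 4*h*p + 3*h + 12*p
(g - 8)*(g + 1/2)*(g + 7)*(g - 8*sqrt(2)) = g^4 - 8*sqrt(2)*g^3 - g^3/2 - 113*g^2/2 + 4*sqrt(2)*g^2 - 28*g + 452*sqrt(2)*g + 224*sqrt(2)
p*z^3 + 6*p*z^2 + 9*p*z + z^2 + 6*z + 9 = (z + 3)^2*(p*z + 1)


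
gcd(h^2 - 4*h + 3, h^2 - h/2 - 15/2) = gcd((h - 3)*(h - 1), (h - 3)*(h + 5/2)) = h - 3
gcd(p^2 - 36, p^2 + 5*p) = 1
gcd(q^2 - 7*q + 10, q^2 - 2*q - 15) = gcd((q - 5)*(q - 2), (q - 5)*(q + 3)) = q - 5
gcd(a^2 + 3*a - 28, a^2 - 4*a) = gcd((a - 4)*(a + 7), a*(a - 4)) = a - 4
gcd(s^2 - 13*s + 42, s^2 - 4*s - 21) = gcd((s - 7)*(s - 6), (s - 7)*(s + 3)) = s - 7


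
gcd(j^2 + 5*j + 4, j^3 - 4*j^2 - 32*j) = j + 4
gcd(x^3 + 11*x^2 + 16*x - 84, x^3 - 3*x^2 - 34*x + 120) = x + 6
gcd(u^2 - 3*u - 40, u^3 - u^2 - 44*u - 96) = u - 8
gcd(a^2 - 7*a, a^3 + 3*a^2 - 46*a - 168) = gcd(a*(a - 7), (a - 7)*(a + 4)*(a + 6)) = a - 7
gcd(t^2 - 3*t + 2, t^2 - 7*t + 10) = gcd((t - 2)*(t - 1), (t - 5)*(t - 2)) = t - 2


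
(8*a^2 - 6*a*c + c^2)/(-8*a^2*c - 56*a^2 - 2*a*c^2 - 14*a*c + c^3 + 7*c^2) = (-2*a + c)/(2*a*c + 14*a + c^2 + 7*c)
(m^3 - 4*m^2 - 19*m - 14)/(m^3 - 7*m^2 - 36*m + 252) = (m^2 + 3*m + 2)/(m^2 - 36)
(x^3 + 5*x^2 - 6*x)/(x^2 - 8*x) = (x^2 + 5*x - 6)/(x - 8)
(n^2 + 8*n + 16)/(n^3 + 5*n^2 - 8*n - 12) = (n^2 + 8*n + 16)/(n^3 + 5*n^2 - 8*n - 12)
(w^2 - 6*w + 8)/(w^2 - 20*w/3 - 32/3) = 3*(-w^2 + 6*w - 8)/(-3*w^2 + 20*w + 32)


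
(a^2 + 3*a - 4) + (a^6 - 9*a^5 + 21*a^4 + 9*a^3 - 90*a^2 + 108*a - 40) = a^6 - 9*a^5 + 21*a^4 + 9*a^3 - 89*a^2 + 111*a - 44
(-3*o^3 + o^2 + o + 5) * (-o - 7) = 3*o^4 + 20*o^3 - 8*o^2 - 12*o - 35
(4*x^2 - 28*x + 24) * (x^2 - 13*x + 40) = 4*x^4 - 80*x^3 + 548*x^2 - 1432*x + 960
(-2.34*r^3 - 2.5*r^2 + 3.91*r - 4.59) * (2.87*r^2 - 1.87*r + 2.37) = -6.7158*r^5 - 2.7992*r^4 + 10.3509*r^3 - 26.41*r^2 + 17.85*r - 10.8783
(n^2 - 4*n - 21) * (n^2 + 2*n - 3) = n^4 - 2*n^3 - 32*n^2 - 30*n + 63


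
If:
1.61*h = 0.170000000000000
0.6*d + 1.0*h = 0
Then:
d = -0.18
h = 0.11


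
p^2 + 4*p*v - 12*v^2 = (p - 2*v)*(p + 6*v)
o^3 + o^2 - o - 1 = (o - 1)*(o + 1)^2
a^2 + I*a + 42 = (a - 6*I)*(a + 7*I)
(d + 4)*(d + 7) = d^2 + 11*d + 28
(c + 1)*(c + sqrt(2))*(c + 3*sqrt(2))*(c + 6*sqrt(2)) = c^4 + c^3 + 10*sqrt(2)*c^3 + 10*sqrt(2)*c^2 + 54*c^2 + 36*sqrt(2)*c + 54*c + 36*sqrt(2)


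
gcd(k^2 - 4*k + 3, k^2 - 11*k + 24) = k - 3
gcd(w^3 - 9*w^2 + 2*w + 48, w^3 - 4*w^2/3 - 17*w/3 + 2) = w^2 - w - 6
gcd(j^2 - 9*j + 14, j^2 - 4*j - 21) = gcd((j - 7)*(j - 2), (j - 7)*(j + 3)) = j - 7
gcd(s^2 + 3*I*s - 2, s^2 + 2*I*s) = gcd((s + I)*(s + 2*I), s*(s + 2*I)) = s + 2*I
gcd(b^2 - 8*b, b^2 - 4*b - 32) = b - 8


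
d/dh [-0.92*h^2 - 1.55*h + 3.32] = -1.84*h - 1.55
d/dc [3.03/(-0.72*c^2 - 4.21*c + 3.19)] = (4.3632*c + 12.7563)/(0.72*c^2 + 4.21*c - 3.19)^2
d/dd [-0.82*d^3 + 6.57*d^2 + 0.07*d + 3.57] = -2.46*d^2 + 13.14*d + 0.07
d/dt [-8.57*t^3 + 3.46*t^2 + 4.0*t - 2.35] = -25.71*t^2 + 6.92*t + 4.0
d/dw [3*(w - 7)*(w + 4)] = 6*w - 9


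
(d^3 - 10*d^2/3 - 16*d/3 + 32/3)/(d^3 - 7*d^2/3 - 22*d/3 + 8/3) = (3*d - 4)/(3*d - 1)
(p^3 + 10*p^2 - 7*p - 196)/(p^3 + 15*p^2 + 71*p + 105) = (p^2 + 3*p - 28)/(p^2 + 8*p + 15)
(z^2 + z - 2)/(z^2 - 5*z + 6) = (z^2 + z - 2)/(z^2 - 5*z + 6)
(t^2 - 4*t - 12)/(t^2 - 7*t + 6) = (t + 2)/(t - 1)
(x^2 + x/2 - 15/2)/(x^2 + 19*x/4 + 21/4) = 2*(2*x - 5)/(4*x + 7)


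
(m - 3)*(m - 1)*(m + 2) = m^3 - 2*m^2 - 5*m + 6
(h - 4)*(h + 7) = h^2 + 3*h - 28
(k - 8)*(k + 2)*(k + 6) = k^3 - 52*k - 96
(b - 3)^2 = b^2 - 6*b + 9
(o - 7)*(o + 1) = o^2 - 6*o - 7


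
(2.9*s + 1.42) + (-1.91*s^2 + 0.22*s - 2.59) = -1.91*s^2 + 3.12*s - 1.17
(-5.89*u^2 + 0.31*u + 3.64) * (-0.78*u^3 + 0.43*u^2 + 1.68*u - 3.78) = 4.5942*u^5 - 2.7745*u^4 - 12.6011*u^3 + 24.3502*u^2 + 4.9434*u - 13.7592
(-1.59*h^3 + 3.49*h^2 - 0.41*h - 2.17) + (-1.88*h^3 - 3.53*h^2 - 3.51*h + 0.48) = -3.47*h^3 - 0.0399999999999996*h^2 - 3.92*h - 1.69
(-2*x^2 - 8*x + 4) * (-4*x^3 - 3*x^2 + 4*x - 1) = 8*x^5 + 38*x^4 - 42*x^2 + 24*x - 4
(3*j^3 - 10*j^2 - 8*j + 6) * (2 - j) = -3*j^4 + 16*j^3 - 12*j^2 - 22*j + 12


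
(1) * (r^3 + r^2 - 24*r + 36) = r^3 + r^2 - 24*r + 36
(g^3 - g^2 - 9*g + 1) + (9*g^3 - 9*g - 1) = 10*g^3 - g^2 - 18*g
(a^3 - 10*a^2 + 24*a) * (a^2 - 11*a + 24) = a^5 - 21*a^4 + 158*a^3 - 504*a^2 + 576*a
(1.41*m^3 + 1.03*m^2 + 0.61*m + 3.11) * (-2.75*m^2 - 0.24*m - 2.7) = -3.8775*m^5 - 3.1709*m^4 - 5.7317*m^3 - 11.4799*m^2 - 2.3934*m - 8.397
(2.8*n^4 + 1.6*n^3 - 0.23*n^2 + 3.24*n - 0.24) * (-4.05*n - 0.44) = -11.34*n^5 - 7.712*n^4 + 0.2275*n^3 - 13.0208*n^2 - 0.4536*n + 0.1056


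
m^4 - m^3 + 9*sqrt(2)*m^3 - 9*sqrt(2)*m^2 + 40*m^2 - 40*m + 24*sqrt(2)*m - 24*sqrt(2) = (m - 1)*(m + sqrt(2))*(m + 2*sqrt(2))*(m + 6*sqrt(2))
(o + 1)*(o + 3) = o^2 + 4*o + 3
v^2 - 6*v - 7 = (v - 7)*(v + 1)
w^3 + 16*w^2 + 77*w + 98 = (w + 2)*(w + 7)^2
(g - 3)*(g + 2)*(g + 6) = g^3 + 5*g^2 - 12*g - 36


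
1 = 1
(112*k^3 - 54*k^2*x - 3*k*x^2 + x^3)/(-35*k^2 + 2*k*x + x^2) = (16*k^2 - 10*k*x + x^2)/(-5*k + x)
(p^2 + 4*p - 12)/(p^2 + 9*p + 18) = (p - 2)/(p + 3)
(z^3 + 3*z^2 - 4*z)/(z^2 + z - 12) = z*(z - 1)/(z - 3)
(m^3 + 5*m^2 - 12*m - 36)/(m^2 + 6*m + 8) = (m^2 + 3*m - 18)/(m + 4)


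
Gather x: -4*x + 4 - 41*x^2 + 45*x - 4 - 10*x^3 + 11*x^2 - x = -10*x^3 - 30*x^2 + 40*x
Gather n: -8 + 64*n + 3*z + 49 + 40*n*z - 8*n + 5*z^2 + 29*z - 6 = n*(40*z + 56) + 5*z^2 + 32*z + 35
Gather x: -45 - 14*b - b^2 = -b^2 - 14*b - 45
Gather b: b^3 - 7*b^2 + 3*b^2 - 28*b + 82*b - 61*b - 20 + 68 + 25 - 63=b^3 - 4*b^2 - 7*b + 10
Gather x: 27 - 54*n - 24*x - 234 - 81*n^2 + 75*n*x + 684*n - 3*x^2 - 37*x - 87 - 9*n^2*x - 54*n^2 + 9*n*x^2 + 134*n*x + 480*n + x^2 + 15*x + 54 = -135*n^2 + 1110*n + x^2*(9*n - 2) + x*(-9*n^2 + 209*n - 46) - 240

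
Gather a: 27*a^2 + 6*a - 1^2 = 27*a^2 + 6*a - 1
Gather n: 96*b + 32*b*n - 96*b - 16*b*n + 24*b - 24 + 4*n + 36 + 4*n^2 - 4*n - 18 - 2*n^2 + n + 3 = 24*b + 2*n^2 + n*(16*b + 1) - 3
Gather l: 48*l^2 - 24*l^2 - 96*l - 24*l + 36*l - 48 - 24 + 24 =24*l^2 - 84*l - 48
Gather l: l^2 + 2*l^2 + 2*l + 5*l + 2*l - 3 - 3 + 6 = 3*l^2 + 9*l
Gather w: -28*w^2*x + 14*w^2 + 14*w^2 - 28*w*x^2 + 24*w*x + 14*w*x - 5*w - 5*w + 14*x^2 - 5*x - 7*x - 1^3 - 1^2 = w^2*(28 - 28*x) + w*(-28*x^2 + 38*x - 10) + 14*x^2 - 12*x - 2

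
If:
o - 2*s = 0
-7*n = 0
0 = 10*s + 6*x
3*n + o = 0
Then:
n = 0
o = 0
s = 0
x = 0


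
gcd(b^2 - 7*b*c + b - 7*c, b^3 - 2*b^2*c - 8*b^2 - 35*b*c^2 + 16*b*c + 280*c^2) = b - 7*c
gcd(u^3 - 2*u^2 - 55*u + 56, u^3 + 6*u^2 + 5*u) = 1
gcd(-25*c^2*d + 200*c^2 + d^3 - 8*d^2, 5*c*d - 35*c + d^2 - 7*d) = 5*c + d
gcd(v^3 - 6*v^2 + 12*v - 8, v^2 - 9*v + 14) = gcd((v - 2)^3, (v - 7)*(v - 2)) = v - 2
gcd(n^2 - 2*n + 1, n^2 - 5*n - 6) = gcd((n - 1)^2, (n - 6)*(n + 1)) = 1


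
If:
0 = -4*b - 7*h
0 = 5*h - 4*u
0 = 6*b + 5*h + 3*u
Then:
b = 0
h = 0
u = 0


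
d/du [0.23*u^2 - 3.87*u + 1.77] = 0.46*u - 3.87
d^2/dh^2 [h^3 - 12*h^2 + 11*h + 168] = 6*h - 24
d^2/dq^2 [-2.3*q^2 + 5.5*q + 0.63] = -4.60000000000000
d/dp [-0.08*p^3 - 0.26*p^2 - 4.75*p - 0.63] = -0.24*p^2 - 0.52*p - 4.75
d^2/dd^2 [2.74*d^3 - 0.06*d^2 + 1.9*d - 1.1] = 16.44*d - 0.12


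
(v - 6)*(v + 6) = v^2 - 36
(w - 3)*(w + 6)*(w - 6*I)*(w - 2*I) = w^4 + 3*w^3 - 8*I*w^3 - 30*w^2 - 24*I*w^2 - 36*w + 144*I*w + 216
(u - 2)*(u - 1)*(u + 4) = u^3 + u^2 - 10*u + 8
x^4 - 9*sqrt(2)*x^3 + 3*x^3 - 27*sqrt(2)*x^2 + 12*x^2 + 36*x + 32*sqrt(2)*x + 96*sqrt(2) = (x + 3)*(x - 8*sqrt(2))*(x - 2*sqrt(2))*(x + sqrt(2))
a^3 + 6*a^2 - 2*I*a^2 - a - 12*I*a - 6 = (a + 6)*(a - I)^2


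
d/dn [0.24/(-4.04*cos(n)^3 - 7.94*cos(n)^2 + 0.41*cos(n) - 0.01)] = (-2.9088*cos(n)^2 - 3.8112*cos(n) + 0.0984)*sin(n)/(4.04*cos(n)^3 + 7.94*cos(n)^2 - 0.41*cos(n) + 0.01)^2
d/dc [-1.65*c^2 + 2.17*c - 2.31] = 2.17 - 3.3*c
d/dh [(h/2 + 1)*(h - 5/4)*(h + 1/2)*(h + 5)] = 2*h^3 + 75*h^2/8 + 33*h/8 - 95/16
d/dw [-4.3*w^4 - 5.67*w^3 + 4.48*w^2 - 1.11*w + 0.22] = -17.2*w^3 - 17.01*w^2 + 8.96*w - 1.11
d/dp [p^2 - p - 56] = 2*p - 1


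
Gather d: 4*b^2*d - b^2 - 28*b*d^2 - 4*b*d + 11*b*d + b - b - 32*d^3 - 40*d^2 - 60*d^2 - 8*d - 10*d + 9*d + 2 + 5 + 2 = -b^2 - 32*d^3 + d^2*(-28*b - 100) + d*(4*b^2 + 7*b - 9) + 9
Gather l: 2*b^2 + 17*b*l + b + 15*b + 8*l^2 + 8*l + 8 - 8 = 2*b^2 + 16*b + 8*l^2 + l*(17*b + 8)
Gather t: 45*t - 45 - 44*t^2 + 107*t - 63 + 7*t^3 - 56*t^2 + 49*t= 7*t^3 - 100*t^2 + 201*t - 108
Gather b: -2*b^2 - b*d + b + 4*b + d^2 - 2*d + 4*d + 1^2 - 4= -2*b^2 + b*(5 - d) + d^2 + 2*d - 3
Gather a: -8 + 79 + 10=81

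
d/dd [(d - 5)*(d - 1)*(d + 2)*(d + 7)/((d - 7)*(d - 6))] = 2*(d^5 - 18*d^4 + 45*d^3 + 436*d^2 - 1540*d - 364)/(d^4 - 26*d^3 + 253*d^2 - 1092*d + 1764)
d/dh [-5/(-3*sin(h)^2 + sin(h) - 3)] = 5*(1 - 6*sin(h))*cos(h)/(3*sin(h)^2 - sin(h) + 3)^2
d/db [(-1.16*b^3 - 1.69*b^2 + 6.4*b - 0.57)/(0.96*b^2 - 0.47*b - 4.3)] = (-1.1136*b^4 + 1.0904*b^3 + 9.6143*b^2 + 15.6284*b - 27.7879)/(0.9216*b^4 - 0.9024*b^3 - 8.0351*b^2 + 4.042*b + 18.49)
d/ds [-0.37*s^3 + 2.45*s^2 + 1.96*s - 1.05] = -1.11*s^2 + 4.9*s + 1.96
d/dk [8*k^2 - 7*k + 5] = 16*k - 7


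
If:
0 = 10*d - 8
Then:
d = 4/5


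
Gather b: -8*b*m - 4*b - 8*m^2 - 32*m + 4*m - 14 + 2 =b*(-8*m - 4) - 8*m^2 - 28*m - 12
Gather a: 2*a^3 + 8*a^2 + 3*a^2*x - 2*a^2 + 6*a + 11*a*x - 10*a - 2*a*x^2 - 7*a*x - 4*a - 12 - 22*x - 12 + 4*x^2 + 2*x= 2*a^3 + a^2*(3*x + 6) + a*(-2*x^2 + 4*x - 8) + 4*x^2 - 20*x - 24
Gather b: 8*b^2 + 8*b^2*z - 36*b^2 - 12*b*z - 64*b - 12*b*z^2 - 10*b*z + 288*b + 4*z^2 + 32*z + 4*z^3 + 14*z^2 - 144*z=b^2*(8*z - 28) + b*(-12*z^2 - 22*z + 224) + 4*z^3 + 18*z^2 - 112*z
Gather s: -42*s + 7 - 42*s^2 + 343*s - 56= -42*s^2 + 301*s - 49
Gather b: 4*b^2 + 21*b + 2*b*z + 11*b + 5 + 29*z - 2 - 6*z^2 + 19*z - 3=4*b^2 + b*(2*z + 32) - 6*z^2 + 48*z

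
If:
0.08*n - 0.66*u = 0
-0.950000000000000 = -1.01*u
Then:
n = 7.76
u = 0.94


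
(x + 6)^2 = x^2 + 12*x + 36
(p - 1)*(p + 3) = p^2 + 2*p - 3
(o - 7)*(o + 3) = o^2 - 4*o - 21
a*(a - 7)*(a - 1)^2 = a^4 - 9*a^3 + 15*a^2 - 7*a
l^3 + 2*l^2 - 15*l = l*(l - 3)*(l + 5)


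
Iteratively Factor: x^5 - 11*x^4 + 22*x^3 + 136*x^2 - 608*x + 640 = (x - 4)*(x^4 - 7*x^3 - 6*x^2 + 112*x - 160) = (x - 4)*(x - 2)*(x^3 - 5*x^2 - 16*x + 80) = (x - 4)^2*(x - 2)*(x^2 - x - 20) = (x - 4)^2*(x - 2)*(x + 4)*(x - 5)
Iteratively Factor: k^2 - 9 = (k - 3)*(k + 3)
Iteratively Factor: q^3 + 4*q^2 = (q)*(q^2 + 4*q) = q*(q + 4)*(q)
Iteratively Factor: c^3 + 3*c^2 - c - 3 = (c - 1)*(c^2 + 4*c + 3) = (c - 1)*(c + 3)*(c + 1)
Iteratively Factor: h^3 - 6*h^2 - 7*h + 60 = (h + 3)*(h^2 - 9*h + 20) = (h - 4)*(h + 3)*(h - 5)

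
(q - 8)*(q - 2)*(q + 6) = q^3 - 4*q^2 - 44*q + 96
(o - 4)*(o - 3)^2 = o^3 - 10*o^2 + 33*o - 36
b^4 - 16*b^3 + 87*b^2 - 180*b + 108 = (b - 6)^2*(b - 3)*(b - 1)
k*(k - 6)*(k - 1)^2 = k^4 - 8*k^3 + 13*k^2 - 6*k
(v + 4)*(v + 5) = v^2 + 9*v + 20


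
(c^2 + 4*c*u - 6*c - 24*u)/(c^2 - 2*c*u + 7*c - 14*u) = (c^2 + 4*c*u - 6*c - 24*u)/(c^2 - 2*c*u + 7*c - 14*u)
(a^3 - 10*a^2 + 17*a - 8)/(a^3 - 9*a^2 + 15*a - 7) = (a - 8)/(a - 7)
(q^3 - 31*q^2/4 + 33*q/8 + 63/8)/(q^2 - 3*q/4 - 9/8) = q - 7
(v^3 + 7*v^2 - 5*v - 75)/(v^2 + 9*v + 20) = (v^2 + 2*v - 15)/(v + 4)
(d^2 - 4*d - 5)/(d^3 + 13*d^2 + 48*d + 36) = (d - 5)/(d^2 + 12*d + 36)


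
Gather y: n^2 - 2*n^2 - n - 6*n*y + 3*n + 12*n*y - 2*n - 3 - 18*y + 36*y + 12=-n^2 + y*(6*n + 18) + 9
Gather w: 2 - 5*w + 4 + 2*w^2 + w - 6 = 2*w^2 - 4*w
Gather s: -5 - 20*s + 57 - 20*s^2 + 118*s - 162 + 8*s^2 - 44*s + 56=-12*s^2 + 54*s - 54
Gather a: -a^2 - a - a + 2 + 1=-a^2 - 2*a + 3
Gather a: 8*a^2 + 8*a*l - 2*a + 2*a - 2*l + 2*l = 8*a^2 + 8*a*l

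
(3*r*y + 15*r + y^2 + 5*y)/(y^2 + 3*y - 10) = (3*r + y)/(y - 2)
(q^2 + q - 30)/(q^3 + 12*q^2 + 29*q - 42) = (q - 5)/(q^2 + 6*q - 7)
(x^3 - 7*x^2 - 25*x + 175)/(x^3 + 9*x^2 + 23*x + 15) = (x^2 - 12*x + 35)/(x^2 + 4*x + 3)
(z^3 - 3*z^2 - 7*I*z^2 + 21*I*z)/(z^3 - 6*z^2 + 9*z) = (z - 7*I)/(z - 3)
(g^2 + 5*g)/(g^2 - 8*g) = (g + 5)/(g - 8)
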